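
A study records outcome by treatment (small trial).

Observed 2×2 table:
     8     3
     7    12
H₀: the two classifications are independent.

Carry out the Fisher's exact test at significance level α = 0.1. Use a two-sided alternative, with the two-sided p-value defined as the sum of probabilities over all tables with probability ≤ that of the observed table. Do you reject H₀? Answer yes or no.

reject H₀: no

Margins: r₁=11, r₂=19, c₁=15, c₂=15, n=30
p_obs = C(11,8)·C(19,7)/C(30,15); sum pmf over tables with pmf ≤ p_obs
p-value (two-sided) = 0.12814
At α=0.1: p ≥ α → fail to reject H₀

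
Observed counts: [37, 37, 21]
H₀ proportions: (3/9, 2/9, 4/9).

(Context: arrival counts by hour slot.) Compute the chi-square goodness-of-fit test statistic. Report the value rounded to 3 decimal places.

test statistic = 23.524

n = 95; E_i = n·p_i = [31.67, 21.11, 42.22]
χ² = (37−31.67)²/31.67 + (37−21.11)²/21.11 + (21−42.22)²/42.22 = 23.5237
df = 2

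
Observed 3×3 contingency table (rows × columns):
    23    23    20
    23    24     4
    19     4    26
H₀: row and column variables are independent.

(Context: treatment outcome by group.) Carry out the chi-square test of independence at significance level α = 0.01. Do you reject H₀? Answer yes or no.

Row totals [66, 51, 49], col totals [65, 51, 50], n=166
χ² = (23−25.84)²/25.84 + (23−20.28)²/20.28 + (20−19.88)²/19.88 + (23−19.97)²/19.97 + (24−15.67)²/15.67 + (4−15.36)²/15.36 + (19−19.19)²/19.19 + (4−15.05)²/15.05 + (26−14.76)²/14.76 = 30.6523
df = 4
p-value (upper-tail) = 0.00000
At α=0.01: p < α → reject H₀

reject H₀: yes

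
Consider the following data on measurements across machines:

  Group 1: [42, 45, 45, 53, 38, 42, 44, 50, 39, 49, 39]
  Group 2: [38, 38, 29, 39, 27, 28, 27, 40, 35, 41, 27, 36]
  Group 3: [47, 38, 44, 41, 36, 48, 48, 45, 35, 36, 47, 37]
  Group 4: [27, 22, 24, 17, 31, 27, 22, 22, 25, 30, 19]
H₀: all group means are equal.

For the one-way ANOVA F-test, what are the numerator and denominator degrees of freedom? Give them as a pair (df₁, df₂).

degrees of freedom = [3, 42]

k = 4 groups, N = 46 total
df = (k−1, N−k) = (4−1, 46−4) = (3, 42)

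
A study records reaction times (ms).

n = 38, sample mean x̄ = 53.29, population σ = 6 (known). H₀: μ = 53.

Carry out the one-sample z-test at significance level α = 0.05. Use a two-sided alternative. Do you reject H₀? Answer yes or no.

SE = σ/√n = 6/√38 = 0.9733
z = (x̄−μ₀)/SE = (53.29−53)/0.9733 = 0.2979
p-value (two-sided) = 0.76574
At α=0.05: p ≥ α → fail to reject H₀

reject H₀: no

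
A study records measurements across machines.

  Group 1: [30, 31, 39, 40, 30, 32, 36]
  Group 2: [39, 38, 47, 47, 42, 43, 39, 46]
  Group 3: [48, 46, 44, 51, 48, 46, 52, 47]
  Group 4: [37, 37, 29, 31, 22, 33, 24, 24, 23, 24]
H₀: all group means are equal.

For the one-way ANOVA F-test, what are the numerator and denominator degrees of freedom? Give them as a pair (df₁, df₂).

k = 4 groups, N = 33 total
df = (k−1, N−k) = (4−1, 33−4) = (3, 29)

degrees of freedom = [3, 29]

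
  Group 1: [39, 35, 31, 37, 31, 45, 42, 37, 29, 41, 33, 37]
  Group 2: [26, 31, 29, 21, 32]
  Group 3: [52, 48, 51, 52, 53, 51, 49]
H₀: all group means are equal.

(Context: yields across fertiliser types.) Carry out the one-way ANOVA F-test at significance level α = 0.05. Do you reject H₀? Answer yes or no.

Group means [36.42, 27.80, 50.86], grand mean 38.833
SSB = Σnᵢ(x̄ᵢ−x̄)² = 1690.760; SSW = ΣΣ(x−x̄ᵢ)² = 358.574
MSB = 1690.760/2 = 845.3798; MSW = 358.574/21 = 17.0749
F = MSB/MSW = 49.5100
df = (2, 21)
p-value (upper-tail) = 0.00000
At α=0.05: p < α → reject H₀

reject H₀: yes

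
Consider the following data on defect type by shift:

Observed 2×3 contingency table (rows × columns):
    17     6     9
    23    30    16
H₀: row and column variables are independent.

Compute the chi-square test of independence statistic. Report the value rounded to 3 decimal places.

test statistic = 6.128

Row totals [32, 69], col totals [40, 36, 25], n=101
χ² = (17−12.67)²/12.67 + (6−11.41)²/11.41 + (9−7.92)²/7.92 + (23−27.33)²/27.33 + (30−24.59)²/24.59 + (16−17.08)²/17.08 = 6.1279
df = 2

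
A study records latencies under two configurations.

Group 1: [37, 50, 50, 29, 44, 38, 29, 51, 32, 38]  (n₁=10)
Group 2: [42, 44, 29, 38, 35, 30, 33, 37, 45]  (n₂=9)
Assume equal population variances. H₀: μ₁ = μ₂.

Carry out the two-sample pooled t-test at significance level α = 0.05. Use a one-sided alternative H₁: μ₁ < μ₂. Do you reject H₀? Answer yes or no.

x̄₁=39.800, s₁=8.561, n₁=10
x̄₂=37.000, s₂=5.831, n₂=9
s_p² = [9·8.561² + 8·5.831²]/17 = 54.8000
SE = √(s_p²·(1/10+1/9)) = 3.4013
t = (39.800−37.000)/3.4013 = 0.8232
df = 17
p-value (one-sided, H₁ less) = 0.78911
At α=0.05: p ≥ α → fail to reject H₀

reject H₀: no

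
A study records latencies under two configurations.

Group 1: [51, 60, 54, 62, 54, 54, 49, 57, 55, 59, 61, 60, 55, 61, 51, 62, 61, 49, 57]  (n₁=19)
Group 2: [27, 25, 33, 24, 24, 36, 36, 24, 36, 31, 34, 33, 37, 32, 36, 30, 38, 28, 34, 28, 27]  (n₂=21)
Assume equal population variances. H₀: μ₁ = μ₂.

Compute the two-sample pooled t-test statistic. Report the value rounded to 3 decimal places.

x̄₁=56.421, s₁=4.401, n₁=19
x̄₂=31.095, s₂=4.721, n₂=21
s_p² = [18·4.401² + 20·4.721²]/38 = 20.9063
SE = √(s_p²·(1/19+1/21)) = 1.4477
t = (56.421−31.095)/1.4477 = 17.4937
df = 38

test statistic = 17.494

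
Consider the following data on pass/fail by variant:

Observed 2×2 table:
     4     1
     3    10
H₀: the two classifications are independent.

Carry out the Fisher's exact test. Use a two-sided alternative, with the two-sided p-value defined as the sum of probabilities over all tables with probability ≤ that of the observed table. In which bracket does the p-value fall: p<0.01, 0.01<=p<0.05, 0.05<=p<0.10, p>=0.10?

p-value bracket: 0.01<=p<0.05

Margins: r₁=5, r₂=13, c₁=7, c₂=11, n=18
p_obs = C(5,4)·C(13,3)/C(18,7); sum pmf over tables with pmf ≤ p_obs
p-value (two-sided) = 0.04739
→ bracket: 0.01<=p<0.05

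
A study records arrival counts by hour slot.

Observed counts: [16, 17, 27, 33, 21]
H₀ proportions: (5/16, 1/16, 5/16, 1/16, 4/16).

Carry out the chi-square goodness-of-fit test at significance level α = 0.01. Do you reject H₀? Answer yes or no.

n = 114; E_i = n·p_i = [35.62, 7.12, 35.62, 7.12, 28.50]
χ² = (16−35.62)²/35.62 + (17−7.12)²/7.12 + (27−35.62)²/35.62 + (33−7.12)²/7.12 + (21−28.50)²/28.50 = 122.5263
df = 4
p-value (upper-tail) = 0.00000
At α=0.01: p < α → reject H₀

reject H₀: yes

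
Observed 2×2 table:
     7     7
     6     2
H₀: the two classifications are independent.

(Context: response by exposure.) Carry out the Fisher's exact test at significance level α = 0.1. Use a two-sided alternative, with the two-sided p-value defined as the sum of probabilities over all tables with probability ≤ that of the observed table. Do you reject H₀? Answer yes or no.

Margins: r₁=14, r₂=8, c₁=13, c₂=9, n=22
p_obs = C(14,7)·C(8,6)/C(22,13); sum pmf over tables with pmf ≤ p_obs
p-value (two-sided) = 0.38019
At α=0.1: p ≥ α → fail to reject H₀

reject H₀: no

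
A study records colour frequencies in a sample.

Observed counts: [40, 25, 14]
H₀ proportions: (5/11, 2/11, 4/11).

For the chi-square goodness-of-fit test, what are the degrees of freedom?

degrees of freedom = 2

df = k − 1 = 3 − 1 = 2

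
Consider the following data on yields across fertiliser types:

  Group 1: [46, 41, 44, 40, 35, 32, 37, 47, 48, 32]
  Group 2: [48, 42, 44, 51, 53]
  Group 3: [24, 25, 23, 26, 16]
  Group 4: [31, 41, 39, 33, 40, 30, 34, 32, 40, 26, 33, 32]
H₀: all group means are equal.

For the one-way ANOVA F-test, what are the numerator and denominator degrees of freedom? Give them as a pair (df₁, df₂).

degrees of freedom = [3, 28]

k = 4 groups, N = 32 total
df = (k−1, N−k) = (4−1, 32−4) = (3, 28)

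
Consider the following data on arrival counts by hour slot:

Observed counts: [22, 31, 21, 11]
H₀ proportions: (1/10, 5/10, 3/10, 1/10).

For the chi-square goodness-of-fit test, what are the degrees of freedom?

degrees of freedom = 3

df = k − 1 = 4 − 1 = 3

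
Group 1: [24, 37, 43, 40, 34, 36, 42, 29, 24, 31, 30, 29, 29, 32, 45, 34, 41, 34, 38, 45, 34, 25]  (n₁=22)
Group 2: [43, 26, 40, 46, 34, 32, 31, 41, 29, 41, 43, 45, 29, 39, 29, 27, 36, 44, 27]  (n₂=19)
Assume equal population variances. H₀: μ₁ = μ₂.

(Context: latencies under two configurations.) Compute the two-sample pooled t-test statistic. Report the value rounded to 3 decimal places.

test statistic = -0.729

x̄₁=34.364, s₁=6.485, n₁=22
x̄₂=35.895, s₂=6.959, n₂=19
s_p² = [21·6.485² + 18·6.959²]/39 = 44.9969
SE = √(s_p²·(1/22+1/19)) = 2.1009
t = (34.364−35.895)/2.1009 = -0.7288
df = 39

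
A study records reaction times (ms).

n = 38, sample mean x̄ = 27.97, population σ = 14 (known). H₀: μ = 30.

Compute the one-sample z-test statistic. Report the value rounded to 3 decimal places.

test statistic = -0.894

SE = σ/√n = 14/√38 = 2.2711
z = (x̄−μ₀)/SE = (27.97−30)/2.2711 = -0.8938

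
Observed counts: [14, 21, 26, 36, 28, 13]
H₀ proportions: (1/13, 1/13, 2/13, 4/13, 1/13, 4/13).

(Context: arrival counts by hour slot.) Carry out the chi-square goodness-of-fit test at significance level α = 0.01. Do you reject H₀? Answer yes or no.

n = 138; E_i = n·p_i = [10.62, 10.62, 21.23, 42.46, 10.62, 42.46]
χ² = (14−10.62)²/10.62 + (21−10.62)²/10.62 + (26−21.23)²/21.23 + (36−42.46)²/42.46 + (28−10.62)²/10.62 + (13−42.46)²/42.46 = 62.2047
df = 5
p-value (upper-tail) = 0.00000
At α=0.01: p < α → reject H₀

reject H₀: yes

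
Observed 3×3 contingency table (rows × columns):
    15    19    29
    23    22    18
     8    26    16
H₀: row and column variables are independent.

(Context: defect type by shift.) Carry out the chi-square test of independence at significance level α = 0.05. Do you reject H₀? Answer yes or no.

Row totals [63, 63, 50], col totals [46, 67, 63], n=176
χ² = (15−16.47)²/16.47 + (19−23.98)²/23.98 + (29−22.55)²/22.55 + (23−16.47)²/16.47 + (22−23.98)²/23.98 + (18−22.55)²/22.55 + (8−13.07)²/13.07 + (26−19.03)²/19.03 + (16−17.90)²/17.90 = 11.4014
df = 4
p-value (upper-tail) = 0.02240
At α=0.05: p < α → reject H₀

reject H₀: yes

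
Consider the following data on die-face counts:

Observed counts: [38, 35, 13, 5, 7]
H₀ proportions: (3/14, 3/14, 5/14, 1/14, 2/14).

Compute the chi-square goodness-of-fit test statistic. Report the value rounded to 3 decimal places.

test statistic = 40.995

n = 98; E_i = n·p_i = [21.00, 21.00, 35.00, 7.00, 14.00]
χ² = (38−21.00)²/21.00 + (35−21.00)²/21.00 + (13−35.00)²/35.00 + (5−7.00)²/7.00 + (7−14.00)²/14.00 = 40.9952
df = 4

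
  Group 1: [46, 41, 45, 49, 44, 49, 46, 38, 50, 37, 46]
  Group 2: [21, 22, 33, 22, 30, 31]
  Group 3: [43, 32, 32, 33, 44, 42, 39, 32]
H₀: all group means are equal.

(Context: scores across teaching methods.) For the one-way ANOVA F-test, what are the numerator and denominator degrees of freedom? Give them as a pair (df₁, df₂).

degrees of freedom = [2, 22]

k = 3 groups, N = 25 total
df = (k−1, N−k) = (3−1, 25−3) = (2, 22)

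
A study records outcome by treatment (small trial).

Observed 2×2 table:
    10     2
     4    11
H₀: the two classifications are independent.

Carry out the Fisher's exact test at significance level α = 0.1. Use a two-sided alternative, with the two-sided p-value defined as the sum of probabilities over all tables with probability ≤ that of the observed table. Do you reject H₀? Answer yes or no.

Margins: r₁=12, r₂=15, c₁=14, c₂=13, n=27
p_obs = C(12,10)·C(15,4)/C(27,14); sum pmf over tables with pmf ≤ p_obs
p-value (two-sided) = 0.00633
At α=0.1: p < α → reject H₀

reject H₀: yes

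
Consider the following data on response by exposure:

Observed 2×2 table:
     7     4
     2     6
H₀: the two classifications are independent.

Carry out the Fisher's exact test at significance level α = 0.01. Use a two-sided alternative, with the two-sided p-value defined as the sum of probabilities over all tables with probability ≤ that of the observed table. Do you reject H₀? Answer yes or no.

reject H₀: no

Margins: r₁=11, r₂=8, c₁=9, c₂=10, n=19
p_obs = C(11,7)·C(8,2)/C(19,9); sum pmf over tables with pmf ≤ p_obs
p-value (two-sided) = 0.16980
At α=0.01: p ≥ α → fail to reject H₀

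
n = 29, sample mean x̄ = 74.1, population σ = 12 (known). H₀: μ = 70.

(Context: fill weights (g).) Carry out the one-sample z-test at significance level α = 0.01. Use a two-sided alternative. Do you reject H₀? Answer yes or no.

reject H₀: no

SE = σ/√n = 12/√29 = 2.2283
z = (x̄−μ₀)/SE = (74.1−70)/2.2283 = 1.8399
p-value (two-sided) = 0.06578
At α=0.01: p ≥ α → fail to reject H₀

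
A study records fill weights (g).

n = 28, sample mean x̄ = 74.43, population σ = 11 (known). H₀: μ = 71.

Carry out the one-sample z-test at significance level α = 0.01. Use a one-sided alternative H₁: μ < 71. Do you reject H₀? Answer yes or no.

reject H₀: no

SE = σ/√n = 11/√28 = 2.0788
z = (x̄−μ₀)/SE = (74.43−71)/2.0788 = 1.6500
p-value (one-sided, H₁ less) = 0.95053
At α=0.01: p ≥ α → fail to reject H₀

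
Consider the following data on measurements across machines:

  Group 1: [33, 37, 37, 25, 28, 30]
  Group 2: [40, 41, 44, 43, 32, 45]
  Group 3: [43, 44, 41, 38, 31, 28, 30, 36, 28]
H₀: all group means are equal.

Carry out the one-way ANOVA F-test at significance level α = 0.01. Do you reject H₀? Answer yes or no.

reject H₀: no

Group means [31.67, 40.83, 35.44], grand mean 35.905
SSB = Σnᵢ(x̄ᵢ−x̄)² = 255.421; SSW = ΣΣ(x−x̄ᵢ)² = 558.389
MSB = 255.421/2 = 127.7103; MSW = 558.389/18 = 31.0216
F = MSB/MSW = 4.1168
df = (2, 18)
p-value (upper-tail) = 0.03371
At α=0.01: p ≥ α → fail to reject H₀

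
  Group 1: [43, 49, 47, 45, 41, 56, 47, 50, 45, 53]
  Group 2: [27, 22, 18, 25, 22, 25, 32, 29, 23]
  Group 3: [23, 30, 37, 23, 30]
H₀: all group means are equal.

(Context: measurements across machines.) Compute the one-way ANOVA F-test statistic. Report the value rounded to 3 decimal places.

Group means [47.60, 24.78, 28.60], grand mean 35.083
SSB = Σnᵢ(x̄ᵢ−x̄)² = 2732.678; SSW = ΣΣ(x−x̄ᵢ)² = 463.156
MSB = 2732.678/2 = 1366.3389; MSW = 463.156/21 = 22.0550
F = MSB/MSW = 61.9514
df = (2, 21)

test statistic = 61.951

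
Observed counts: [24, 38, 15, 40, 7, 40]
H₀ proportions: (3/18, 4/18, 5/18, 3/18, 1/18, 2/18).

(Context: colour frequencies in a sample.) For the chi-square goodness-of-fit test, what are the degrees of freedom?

degrees of freedom = 5

df = k − 1 = 6 − 1 = 5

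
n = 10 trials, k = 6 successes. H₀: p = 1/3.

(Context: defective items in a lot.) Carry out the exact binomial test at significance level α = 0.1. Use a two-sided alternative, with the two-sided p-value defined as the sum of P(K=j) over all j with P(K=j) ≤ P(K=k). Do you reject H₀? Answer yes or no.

reject H₀: yes

Exact binomial: n=10, k=6, p₀=1/3=0.3333
P(X=j) = C(n,j)·p₀^j·(1−p₀)^(n−j); p = Σ P(X=j) over j with P(X=j) ≤ P(X=6)
p-value (two-sided) = 0.09391
At α=0.1: p < α → reject H₀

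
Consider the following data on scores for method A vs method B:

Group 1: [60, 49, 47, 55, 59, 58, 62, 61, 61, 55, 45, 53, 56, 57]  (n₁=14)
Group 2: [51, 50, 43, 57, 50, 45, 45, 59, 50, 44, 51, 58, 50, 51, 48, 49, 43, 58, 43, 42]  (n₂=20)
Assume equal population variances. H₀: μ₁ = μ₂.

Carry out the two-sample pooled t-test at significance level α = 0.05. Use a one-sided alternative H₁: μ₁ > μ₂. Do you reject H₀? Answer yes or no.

x̄₁=55.571, s₁=5.374, n₁=14
x̄₂=49.350, s₂=5.402, n₂=20
s_p² = [13·5.374² + 19·5.402²]/32 = 29.0618
SE = √(s_p²·(1/14+1/20)) = 1.8785
t = (55.571−49.350)/1.8785 = 3.3118
df = 32
p-value (one-sided, H₁ greater) = 0.00115
At α=0.05: p < α → reject H₀

reject H₀: yes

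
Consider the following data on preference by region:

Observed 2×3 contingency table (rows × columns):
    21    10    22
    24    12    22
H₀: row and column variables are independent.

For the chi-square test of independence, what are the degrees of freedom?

df = (r−1)(c−1) = (2−1)·(3−1) = 2

degrees of freedom = 2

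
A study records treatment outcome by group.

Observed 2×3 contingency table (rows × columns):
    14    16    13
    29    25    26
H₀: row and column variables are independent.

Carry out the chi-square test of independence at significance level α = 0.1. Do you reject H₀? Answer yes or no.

reject H₀: no

Row totals [43, 80], col totals [43, 41, 39], n=123
χ² = (14−15.03)²/15.03 + (16−14.33)²/14.33 + (13−13.63)²/13.63 + (29−27.97)²/27.97 + (25−26.67)²/26.67 + (26−25.37)²/25.37 = 0.4524
df = 2
p-value (upper-tail) = 0.79758
At α=0.1: p ≥ α → fail to reject H₀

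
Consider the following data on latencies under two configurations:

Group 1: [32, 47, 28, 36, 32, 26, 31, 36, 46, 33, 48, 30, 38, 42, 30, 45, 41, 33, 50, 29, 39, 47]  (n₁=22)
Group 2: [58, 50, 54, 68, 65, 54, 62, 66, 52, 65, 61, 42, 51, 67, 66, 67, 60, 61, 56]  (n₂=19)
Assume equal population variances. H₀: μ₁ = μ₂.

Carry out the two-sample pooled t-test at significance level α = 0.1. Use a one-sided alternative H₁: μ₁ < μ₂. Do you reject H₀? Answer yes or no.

reject H₀: yes

x̄₁=37.227, s₁=7.445, n₁=22
x̄₂=59.211, s₂=7.223, n₂=19
s_p² = [21·7.445² + 18·7.223²]/39 = 53.9236
SE = √(s_p²·(1/22+1/19)) = 2.2998
t = (37.227−59.211)/2.2998 = -9.5587
df = 39
p-value (one-sided, H₁ less) = 0.00000
At α=0.1: p < α → reject H₀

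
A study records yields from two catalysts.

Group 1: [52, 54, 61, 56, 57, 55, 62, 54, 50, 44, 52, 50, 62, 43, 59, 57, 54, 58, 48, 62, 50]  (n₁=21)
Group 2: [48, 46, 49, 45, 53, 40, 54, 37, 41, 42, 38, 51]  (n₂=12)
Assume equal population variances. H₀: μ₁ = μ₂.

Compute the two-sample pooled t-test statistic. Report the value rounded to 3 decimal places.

test statistic = 4.389

x̄₁=54.286, s₁=5.551, n₁=21
x̄₂=45.333, s₂=5.789, n₂=12
s_p² = [20·5.551² + 11·5.789²]/31 = 31.7727
SE = √(s_p²·(1/21+1/12)) = 2.0398
t = (54.286−45.333)/2.0398 = 4.3889
df = 31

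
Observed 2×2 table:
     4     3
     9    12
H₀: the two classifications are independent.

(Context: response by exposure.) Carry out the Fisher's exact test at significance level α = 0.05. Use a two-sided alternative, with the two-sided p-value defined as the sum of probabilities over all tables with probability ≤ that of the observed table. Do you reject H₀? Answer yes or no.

reject H₀: no

Margins: r₁=7, r₂=21, c₁=13, c₂=15, n=28
p_obs = C(7,4)·C(21,9)/C(28,13); sum pmf over tables with pmf ≤ p_obs
p-value (two-sided) = 0.67029
At α=0.05: p ≥ α → fail to reject H₀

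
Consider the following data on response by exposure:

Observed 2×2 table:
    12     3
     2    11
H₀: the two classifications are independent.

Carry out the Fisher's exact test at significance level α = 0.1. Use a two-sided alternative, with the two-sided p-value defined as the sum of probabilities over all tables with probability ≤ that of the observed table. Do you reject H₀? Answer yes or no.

reject H₀: yes

Margins: r₁=15, r₂=13, c₁=14, c₂=14, n=28
p_obs = C(15,12)·C(13,2)/C(28,14); sum pmf over tables with pmf ≤ p_obs
p-value (two-sided) = 0.00184
At α=0.1: p < α → reject H₀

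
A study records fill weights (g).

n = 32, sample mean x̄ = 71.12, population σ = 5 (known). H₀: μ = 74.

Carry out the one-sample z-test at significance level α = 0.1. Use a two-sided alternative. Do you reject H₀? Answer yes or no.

SE = σ/√n = 5/√32 = 0.8839
z = (x̄−μ₀)/SE = (71.12−74)/0.8839 = -3.2583
p-value (two-sided) = 0.00112
At α=0.1: p < α → reject H₀

reject H₀: yes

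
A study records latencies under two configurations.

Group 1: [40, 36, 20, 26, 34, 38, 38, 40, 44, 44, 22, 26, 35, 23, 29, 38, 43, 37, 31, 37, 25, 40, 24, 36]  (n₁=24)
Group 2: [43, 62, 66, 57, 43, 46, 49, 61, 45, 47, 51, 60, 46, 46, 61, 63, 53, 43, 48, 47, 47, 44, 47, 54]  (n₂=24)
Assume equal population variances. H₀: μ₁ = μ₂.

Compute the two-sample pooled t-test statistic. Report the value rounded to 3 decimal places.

x̄₁=33.583, s₁=7.413, n₁=24
x̄₂=51.208, s₂=7.366, n₂=24
s_p² = [23·7.413² + 23·7.366²]/46 = 54.6042
SE = √(s_p²·(1/24+1/24)) = 2.1332
t = (33.583−51.208)/2.1332 = -8.2624
df = 46

test statistic = -8.262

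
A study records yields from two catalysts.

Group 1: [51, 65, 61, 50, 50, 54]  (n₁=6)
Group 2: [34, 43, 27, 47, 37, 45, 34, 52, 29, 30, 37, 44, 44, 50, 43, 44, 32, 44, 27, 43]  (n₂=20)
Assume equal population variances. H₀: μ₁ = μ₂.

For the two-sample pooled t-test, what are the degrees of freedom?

degrees of freedom = 24

df = n₁ + n₂ − 2 = 6 + 20 − 2 = 24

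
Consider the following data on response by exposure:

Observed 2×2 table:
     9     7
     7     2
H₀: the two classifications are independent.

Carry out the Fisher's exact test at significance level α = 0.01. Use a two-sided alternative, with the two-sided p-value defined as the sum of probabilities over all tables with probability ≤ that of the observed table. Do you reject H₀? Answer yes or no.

reject H₀: no

Margins: r₁=16, r₂=9, c₁=16, c₂=9, n=25
p_obs = C(16,9)·C(9,7)/C(25,16); sum pmf over tables with pmf ≤ p_obs
p-value (two-sided) = 0.40134
At α=0.01: p ≥ α → fail to reject H₀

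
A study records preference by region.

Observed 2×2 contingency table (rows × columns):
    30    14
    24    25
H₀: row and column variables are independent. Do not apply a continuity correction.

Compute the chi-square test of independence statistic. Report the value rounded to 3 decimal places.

Row totals [44, 49], col totals [54, 39], n=93
χ² = (30−25.55)²/25.55 + (14−18.45)²/18.45 + (24−28.45)²/28.45 + (25−20.55)²/20.55 = 3.5106
df = 1

test statistic = 3.511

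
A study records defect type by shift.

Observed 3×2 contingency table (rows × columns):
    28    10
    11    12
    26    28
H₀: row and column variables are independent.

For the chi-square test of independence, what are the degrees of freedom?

df = (r−1)(c−1) = (3−1)·(2−1) = 2

degrees of freedom = 2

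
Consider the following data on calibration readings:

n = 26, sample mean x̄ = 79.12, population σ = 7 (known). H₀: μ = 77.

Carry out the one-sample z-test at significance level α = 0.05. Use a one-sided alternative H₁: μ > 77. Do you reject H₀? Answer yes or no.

reject H₀: no

SE = σ/√n = 7/√26 = 1.3728
z = (x̄−μ₀)/SE = (79.12−77)/1.3728 = 1.5443
p-value (one-sided, H₁ greater) = 0.06126
At α=0.05: p ≥ α → fail to reject H₀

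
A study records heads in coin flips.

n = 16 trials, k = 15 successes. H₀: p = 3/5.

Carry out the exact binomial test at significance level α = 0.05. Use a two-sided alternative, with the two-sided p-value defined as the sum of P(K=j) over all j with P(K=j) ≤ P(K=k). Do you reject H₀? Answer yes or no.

Exact binomial: n=16, k=15, p₀=3/5=0.6000
P(X=j) = C(n,j)·p₀^j·(1−p₀)^(n−j); p = Σ P(X=j) over j with P(X=j) ≤ P(X=15)
p-value (two-sided) = 0.00423
At α=0.05: p < α → reject H₀

reject H₀: yes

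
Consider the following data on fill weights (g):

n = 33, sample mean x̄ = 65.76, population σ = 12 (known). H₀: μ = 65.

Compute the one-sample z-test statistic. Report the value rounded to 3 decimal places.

SE = σ/√n = 12/√33 = 2.0889
z = (x̄−μ₀)/SE = (65.76−65)/2.0889 = 0.3638

test statistic = 0.364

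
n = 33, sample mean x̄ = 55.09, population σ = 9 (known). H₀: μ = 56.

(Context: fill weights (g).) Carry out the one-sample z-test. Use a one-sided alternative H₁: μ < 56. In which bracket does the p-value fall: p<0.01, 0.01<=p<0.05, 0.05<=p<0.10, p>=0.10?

SE = σ/√n = 9/√33 = 1.5667
z = (x̄−μ₀)/SE = (55.09−56)/1.5667 = -0.5808
p-value (one-sided, H₁ less) = 0.28067
→ bracket: p>=0.10

p-value bracket: p>=0.10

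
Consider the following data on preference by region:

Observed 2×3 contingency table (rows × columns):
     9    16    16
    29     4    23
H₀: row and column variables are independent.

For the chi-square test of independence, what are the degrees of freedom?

df = (r−1)(c−1) = (2−1)·(3−1) = 2

degrees of freedom = 2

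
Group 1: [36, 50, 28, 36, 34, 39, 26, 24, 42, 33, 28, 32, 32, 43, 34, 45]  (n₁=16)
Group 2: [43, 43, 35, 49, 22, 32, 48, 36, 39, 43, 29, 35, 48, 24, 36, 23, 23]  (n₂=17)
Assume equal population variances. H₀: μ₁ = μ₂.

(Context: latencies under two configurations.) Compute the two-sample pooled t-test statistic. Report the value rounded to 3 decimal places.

test statistic = -0.221

x̄₁=35.125, s₁=7.210, n₁=16
x̄₂=35.765, s₂=9.210, n₂=17
s_p² = [15·7.210² + 16·9.210²]/31 = 68.9293
SE = √(s_p²·(1/16+1/17)) = 2.8918
t = (35.125−35.765)/2.8918 = -0.2212
df = 31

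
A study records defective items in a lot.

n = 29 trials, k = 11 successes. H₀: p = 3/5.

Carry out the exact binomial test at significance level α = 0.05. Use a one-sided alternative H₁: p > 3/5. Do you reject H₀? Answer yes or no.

reject H₀: no

Exact binomial: n=29, k=11, p₀=3/5=0.6000
P(X≥11) from Σ C(n,i)·p₀^i·(1−p₀)^(n−i)
p-value (one-sided, H₁ greater) = 0.99515
At α=0.05: p ≥ α → fail to reject H₀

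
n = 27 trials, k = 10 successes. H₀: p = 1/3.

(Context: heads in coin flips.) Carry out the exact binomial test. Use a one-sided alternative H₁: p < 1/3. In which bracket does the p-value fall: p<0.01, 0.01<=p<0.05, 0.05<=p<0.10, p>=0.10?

Exact binomial: n=27, k=10, p₀=1/3=0.3333
P(X≤10) from Σ C(n,i)·p₀^i·(1−p₀)^(n−i)
p-value (one-sided, H₁ less) = 0.73423
→ bracket: p>=0.10

p-value bracket: p>=0.10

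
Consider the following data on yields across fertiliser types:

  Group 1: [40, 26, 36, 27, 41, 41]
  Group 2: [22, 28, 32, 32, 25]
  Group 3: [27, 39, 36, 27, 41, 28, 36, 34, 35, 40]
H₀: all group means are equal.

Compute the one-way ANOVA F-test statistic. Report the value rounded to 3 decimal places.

test statistic = 2.838

Group means [35.17, 27.80, 34.30], grand mean 33.000
SSB = Σnᵢ(x̄ᵢ−x̄)² = 180.267; SSW = ΣΣ(x−x̄ᵢ)² = 571.733
MSB = 180.267/2 = 90.1333; MSW = 571.733/18 = 31.7630
F = MSB/MSW = 2.8377
df = (2, 18)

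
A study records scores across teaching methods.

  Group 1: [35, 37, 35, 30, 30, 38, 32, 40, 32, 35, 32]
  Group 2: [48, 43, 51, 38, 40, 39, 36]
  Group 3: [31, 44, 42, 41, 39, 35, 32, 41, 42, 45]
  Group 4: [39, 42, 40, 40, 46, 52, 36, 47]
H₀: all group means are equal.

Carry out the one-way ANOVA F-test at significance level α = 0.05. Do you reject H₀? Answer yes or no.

reject H₀: yes

Group means [34.18, 42.14, 39.20, 42.75], grand mean 39.028
SSB = Σnᵢ(x̄ᵢ−x̄)² = 437.379; SSW = ΣΣ(x−x̄ᵢ)² = 695.594
MSB = 437.379/3 = 145.7929; MSW = 695.594/32 = 21.7373
F = MSB/MSW = 6.7070
df = (3, 32)
p-value (upper-tail) = 0.00122
At α=0.05: p < α → reject H₀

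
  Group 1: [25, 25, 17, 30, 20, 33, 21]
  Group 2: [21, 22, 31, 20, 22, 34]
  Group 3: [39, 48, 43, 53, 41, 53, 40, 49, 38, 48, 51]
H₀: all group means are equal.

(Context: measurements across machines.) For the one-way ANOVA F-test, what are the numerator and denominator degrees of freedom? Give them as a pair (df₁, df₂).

degrees of freedom = [2, 21]

k = 3 groups, N = 24 total
df = (k−1, N−k) = (3−1, 24−3) = (2, 21)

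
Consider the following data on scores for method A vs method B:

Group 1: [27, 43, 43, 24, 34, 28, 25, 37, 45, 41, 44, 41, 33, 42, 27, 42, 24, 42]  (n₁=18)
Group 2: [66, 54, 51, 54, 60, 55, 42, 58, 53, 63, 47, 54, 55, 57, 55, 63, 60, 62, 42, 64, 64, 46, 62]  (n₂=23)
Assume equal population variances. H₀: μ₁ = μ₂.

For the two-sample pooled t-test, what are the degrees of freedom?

degrees of freedom = 39

df = n₁ + n₂ − 2 = 18 + 23 − 2 = 39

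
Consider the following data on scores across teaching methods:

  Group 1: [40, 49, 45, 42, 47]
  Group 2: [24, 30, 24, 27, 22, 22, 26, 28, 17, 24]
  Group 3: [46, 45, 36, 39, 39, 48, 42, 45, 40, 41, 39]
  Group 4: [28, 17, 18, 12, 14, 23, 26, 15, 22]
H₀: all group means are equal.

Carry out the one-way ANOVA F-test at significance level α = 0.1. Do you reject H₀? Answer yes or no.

Group means [44.60, 24.40, 41.82, 19.44], grand mean 31.486
SSB = Σnᵢ(x̄ᵢ−x̄)² = 3841.284; SSW = ΣΣ(x−x̄ᵢ)² = 559.459
MSB = 3841.284/3 = 1280.4281; MSW = 559.459/31 = 18.0471
F = MSB/MSW = 70.9494
df = (3, 31)
p-value (upper-tail) = 0.00000
At α=0.1: p < α → reject H₀

reject H₀: yes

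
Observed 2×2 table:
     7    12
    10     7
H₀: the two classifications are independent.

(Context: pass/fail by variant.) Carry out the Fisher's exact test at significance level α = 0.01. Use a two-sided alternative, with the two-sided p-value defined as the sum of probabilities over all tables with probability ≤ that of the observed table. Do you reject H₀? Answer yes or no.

reject H₀: no

Margins: r₁=19, r₂=17, c₁=17, c₂=19, n=36
p_obs = C(19,7)·C(17,10)/C(36,17); sum pmf over tables with pmf ≤ p_obs
p-value (two-sided) = 0.31612
At α=0.01: p ≥ α → fail to reject H₀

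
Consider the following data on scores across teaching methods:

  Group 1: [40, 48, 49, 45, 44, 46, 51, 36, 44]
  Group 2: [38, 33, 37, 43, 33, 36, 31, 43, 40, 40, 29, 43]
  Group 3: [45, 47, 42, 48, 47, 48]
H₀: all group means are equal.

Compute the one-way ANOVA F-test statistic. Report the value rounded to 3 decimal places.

test statistic = 11.882

Group means [44.78, 37.17, 46.17], grand mean 41.704
SSB = Σnᵢ(x̄ᵢ−x̄)² = 451.574; SSW = ΣΣ(x−x̄ᵢ)² = 456.056
MSB = 451.574/2 = 225.7870; MSW = 456.056/24 = 19.0023
F = MSB/MSW = 11.8821
df = (2, 24)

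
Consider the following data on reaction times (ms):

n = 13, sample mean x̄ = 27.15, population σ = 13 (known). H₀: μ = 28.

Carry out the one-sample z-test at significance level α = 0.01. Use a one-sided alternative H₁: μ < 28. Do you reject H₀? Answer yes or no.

SE = σ/√n = 13/√13 = 3.6056
z = (x̄−μ₀)/SE = (27.15−28)/3.6056 = -0.2357
p-value (one-sided, H₁ less) = 0.40681
At α=0.01: p ≥ α → fail to reject H₀

reject H₀: no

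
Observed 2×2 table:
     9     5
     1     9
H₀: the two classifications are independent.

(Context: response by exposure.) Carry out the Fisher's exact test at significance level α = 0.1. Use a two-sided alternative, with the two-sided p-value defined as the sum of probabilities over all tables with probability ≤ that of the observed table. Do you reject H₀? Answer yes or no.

reject H₀: yes

Margins: r₁=14, r₂=10, c₁=10, c₂=14, n=24
p_obs = C(14,9)·C(10,1)/C(24,10); sum pmf over tables with pmf ≤ p_obs
p-value (two-sided) = 0.01288
At α=0.1: p < α → reject H₀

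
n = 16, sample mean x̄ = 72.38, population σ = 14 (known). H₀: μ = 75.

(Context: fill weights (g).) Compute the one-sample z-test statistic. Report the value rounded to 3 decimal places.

SE = σ/√n = 14/√16 = 3.5000
z = (x̄−μ₀)/SE = (72.38−75)/3.5000 = -0.7486

test statistic = -0.749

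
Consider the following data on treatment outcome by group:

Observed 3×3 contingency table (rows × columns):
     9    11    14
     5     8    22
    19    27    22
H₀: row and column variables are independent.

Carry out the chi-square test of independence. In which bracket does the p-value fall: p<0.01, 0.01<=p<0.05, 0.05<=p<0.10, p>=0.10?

p-value bracket: 0.05<=p<0.10

Row totals [34, 35, 68], col totals [33, 46, 58], n=137
χ² = (9−8.19)²/8.19 + (11−11.42)²/11.42 + (14−14.39)²/14.39 + (5−8.43)²/8.43 + (8−11.75)²/11.75 + (22−14.82)²/14.82 + (19−16.38)²/16.38 + (27−22.83)²/22.83 + (22−28.79)²/28.79 = 8.9622
df = 4
p-value (upper-tail) = 0.06205
→ bracket: 0.05<=p<0.10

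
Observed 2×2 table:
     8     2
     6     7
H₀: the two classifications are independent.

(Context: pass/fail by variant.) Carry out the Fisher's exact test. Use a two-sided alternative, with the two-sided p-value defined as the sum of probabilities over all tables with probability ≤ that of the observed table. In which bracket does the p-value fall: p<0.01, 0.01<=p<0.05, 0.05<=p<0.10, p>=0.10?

p-value bracket: p>=0.10

Margins: r₁=10, r₂=13, c₁=14, c₂=9, n=23
p_obs = C(10,8)·C(13,6)/C(23,14); sum pmf over tables with pmf ≤ p_obs
p-value (two-sided) = 0.19680
→ bracket: p>=0.10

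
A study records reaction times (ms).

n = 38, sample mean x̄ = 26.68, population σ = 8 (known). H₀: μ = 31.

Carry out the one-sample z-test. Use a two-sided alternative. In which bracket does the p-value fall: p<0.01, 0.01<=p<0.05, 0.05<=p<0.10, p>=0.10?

p-value bracket: p<0.01

SE = σ/√n = 8/√38 = 1.2978
z = (x̄−μ₀)/SE = (26.68−31)/1.2978 = -3.3288
p-value (two-sided) = 0.00087
→ bracket: p<0.01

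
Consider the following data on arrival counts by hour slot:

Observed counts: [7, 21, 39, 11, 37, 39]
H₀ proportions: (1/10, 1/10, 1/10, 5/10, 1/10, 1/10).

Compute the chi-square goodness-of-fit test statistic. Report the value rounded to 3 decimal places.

test statistic = 165.818

n = 154; E_i = n·p_i = [15.40, 15.40, 15.40, 77.00, 15.40, 15.40]
χ² = (7−15.40)²/15.40 + (21−15.40)²/15.40 + (39−15.40)²/15.40 + (11−77.00)²/77.00 + (37−15.40)²/15.40 + (39−15.40)²/15.40 = 165.8182
df = 5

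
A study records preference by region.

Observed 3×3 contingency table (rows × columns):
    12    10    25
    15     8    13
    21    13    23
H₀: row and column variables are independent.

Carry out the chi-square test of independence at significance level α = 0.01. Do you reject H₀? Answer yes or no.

reject H₀: no

Row totals [47, 36, 57], col totals [48, 31, 61], n=140
χ² = (12−16.11)²/16.11 + (10−10.41)²/10.41 + (25−20.48)²/20.48 + (15−12.34)²/12.34 + (8−7.97)²/7.97 + (13−15.69)²/15.69 + (21−19.54)²/19.54 + (13−12.62)²/12.62 + (23−24.84)²/24.84 = 3.3523
df = 4
p-value (upper-tail) = 0.50068
At α=0.01: p ≥ α → fail to reject H₀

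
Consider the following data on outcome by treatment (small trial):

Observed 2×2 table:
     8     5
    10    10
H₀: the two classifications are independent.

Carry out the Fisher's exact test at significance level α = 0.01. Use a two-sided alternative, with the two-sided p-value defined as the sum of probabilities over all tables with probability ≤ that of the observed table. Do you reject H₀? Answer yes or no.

reject H₀: no

Margins: r₁=13, r₂=20, c₁=18, c₂=15, n=33
p_obs = C(13,8)·C(20,10)/C(33,18); sum pmf over tables with pmf ≤ p_obs
p-value (two-sided) = 0.72211
At α=0.01: p ≥ α → fail to reject H₀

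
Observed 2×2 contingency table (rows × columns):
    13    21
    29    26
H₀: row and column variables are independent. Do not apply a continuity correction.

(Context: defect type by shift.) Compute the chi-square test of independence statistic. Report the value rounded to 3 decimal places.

Row totals [34, 55], col totals [42, 47], n=89
χ² = (13−16.04)²/16.04 + (21−17.96)²/17.96 + (29−25.96)²/25.96 + (26−29.04)²/29.04 = 1.7707
df = 1

test statistic = 1.771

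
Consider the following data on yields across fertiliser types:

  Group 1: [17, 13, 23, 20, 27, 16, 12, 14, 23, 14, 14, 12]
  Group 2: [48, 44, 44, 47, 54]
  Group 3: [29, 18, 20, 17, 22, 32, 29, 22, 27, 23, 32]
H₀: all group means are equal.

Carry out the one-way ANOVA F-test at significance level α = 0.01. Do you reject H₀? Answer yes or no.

Group means [17.08, 47.40, 24.64], grand mean 25.464
SSB = Σnᵢ(x̄ᵢ−x̄)² = 3256.302; SSW = ΣΣ(x−x̄ᵢ)² = 634.662
MSB = 3256.302/2 = 1628.1511; MSW = 634.662/25 = 25.3865
F = MSB/MSW = 64.1346
df = (2, 25)
p-value (upper-tail) = 0.00000
At α=0.01: p < α → reject H₀

reject H₀: yes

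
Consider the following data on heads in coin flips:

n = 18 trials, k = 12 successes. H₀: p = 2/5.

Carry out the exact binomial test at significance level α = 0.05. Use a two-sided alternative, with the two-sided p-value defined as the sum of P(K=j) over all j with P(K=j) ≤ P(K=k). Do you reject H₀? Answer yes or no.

reject H₀: yes

Exact binomial: n=18, k=12, p₀=2/5=0.4000
P(X=j) = C(n,j)·p₀^j·(1−p₀)^(n−j); p = Σ P(X=j) over j with P(X=j) ≤ P(X=12)
p-value (two-sided) = 0.02851
At α=0.05: p < α → reject H₀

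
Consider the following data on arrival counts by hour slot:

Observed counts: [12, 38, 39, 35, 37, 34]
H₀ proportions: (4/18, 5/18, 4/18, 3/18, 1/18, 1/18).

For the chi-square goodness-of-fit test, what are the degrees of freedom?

df = k − 1 = 6 − 1 = 5

degrees of freedom = 5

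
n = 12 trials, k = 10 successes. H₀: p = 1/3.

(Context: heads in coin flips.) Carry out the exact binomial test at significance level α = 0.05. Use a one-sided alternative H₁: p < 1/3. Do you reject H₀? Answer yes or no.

reject H₀: no

Exact binomial: n=12, k=10, p₀=1/3=0.3333
P(X≤10) from Σ C(n,i)·p₀^i·(1−p₀)^(n−i)
p-value (one-sided, H₁ less) = 0.99995
At α=0.05: p ≥ α → fail to reject H₀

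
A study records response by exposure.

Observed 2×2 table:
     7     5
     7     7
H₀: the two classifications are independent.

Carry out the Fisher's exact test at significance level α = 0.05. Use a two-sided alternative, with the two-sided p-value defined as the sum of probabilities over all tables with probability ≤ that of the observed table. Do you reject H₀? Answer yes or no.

reject H₀: no

Margins: r₁=12, r₂=14, c₁=14, c₂=12, n=26
p_obs = C(12,7)·C(14,7)/C(26,14); sum pmf over tables with pmf ≤ p_obs
p-value (two-sided) = 0.71269
At α=0.05: p ≥ α → fail to reject H₀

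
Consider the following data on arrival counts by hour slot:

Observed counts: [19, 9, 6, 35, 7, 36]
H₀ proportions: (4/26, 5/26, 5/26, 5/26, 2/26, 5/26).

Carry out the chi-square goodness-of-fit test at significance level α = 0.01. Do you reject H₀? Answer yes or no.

n = 112; E_i = n·p_i = [17.23, 21.54, 21.54, 21.54, 8.62, 21.54]
χ² = (19−17.23)²/17.23 + (9−21.54)²/21.54 + (6−21.54)²/21.54 + (35−21.54)²/21.54 + (7−8.62)²/8.62 + (36−21.54)²/21.54 = 37.1170
df = 5
p-value (upper-tail) = 0.00000
At α=0.01: p < α → reject H₀

reject H₀: yes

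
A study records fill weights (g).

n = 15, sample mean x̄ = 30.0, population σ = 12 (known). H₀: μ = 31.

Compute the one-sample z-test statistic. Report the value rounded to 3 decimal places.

test statistic = -0.323

SE = σ/√n = 12/√15 = 3.0984
z = (x̄−μ₀)/SE = (30.0−31)/3.0984 = -0.3227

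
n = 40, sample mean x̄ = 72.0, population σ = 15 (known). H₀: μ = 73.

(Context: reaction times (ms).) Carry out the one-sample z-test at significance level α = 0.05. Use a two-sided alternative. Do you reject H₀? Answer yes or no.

SE = σ/√n = 15/√40 = 2.3717
z = (x̄−μ₀)/SE = (72.0−73)/2.3717 = -0.4216
p-value (two-sided) = 0.67329
At α=0.05: p ≥ α → fail to reject H₀

reject H₀: no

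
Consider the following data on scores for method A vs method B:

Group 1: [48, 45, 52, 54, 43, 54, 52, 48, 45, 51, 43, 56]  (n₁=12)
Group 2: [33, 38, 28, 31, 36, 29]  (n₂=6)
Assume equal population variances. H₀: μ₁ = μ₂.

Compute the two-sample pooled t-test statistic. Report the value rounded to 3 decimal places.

test statistic = 7.689

x̄₁=49.250, s₁=4.535, n₁=12
x̄₂=32.500, s₂=3.937, n₂=6
s_p² = [11·4.535² + 5·3.937²]/16 = 18.9844
SE = √(s_p²·(1/12+1/6)) = 2.1786
t = (49.250−32.500)/2.1786 = 7.6886
df = 16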